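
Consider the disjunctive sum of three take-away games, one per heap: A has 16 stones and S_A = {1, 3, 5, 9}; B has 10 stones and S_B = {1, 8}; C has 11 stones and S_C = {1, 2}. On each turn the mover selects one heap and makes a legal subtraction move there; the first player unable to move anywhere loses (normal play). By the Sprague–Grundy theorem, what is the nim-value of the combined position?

Heap A, S = {1, 3, 5, 9}:
G(0) = 0
G(1) = mex{0} = 1
G(2) = mex{1} = 0
G(3) = mex{0,0} = 1
G(4) = mex{1,1} = 0
G(5) = mex{0,0,0} = 1
G(6) = mex{1,1,1} = 0
G(7) = mex{0,0,0} = 1
G(8) = mex{1,1,1} = 0
G(9) = mex{0,0,0,0} = 1
G(10) = mex{1,1,1,1} = 0
G(11) = mex{0,0,0,0} = 1
G(12) = mex{1,1,1,1} = 0
G(13) = mex{0,0,0,0} = 1
G(14) = mex{1,1,1,1} = 0
G(15) = mex{0,0,0,0} = 1
G(16) = mex{1,1,1,1} = 0
G_A(16) = 0.
Heap B, S = {1, 8}:
n :  0  1  2  3  4  5  6  7  8  9 10
G :  0  1  0  1  0  1  0  1  2  0  1
G_B(10) = 1.
Heap C, S = {1, 2}:
n :  0  1  2  3  4  5  6  7  8  9 10 11
G :  0  1  2  0  1  2  0  1  2  0  1  2
G_C(11) = 2.
Combined Grundy value = 0 ⊕ 1 ⊕ 2 = 3.

3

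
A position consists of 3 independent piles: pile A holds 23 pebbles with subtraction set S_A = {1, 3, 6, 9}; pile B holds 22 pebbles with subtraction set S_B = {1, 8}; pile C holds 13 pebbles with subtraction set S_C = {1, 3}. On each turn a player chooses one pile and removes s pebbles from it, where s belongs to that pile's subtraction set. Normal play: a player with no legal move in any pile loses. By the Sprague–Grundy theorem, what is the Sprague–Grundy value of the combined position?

2

Pile A, S = {1, 3, 6, 9}:
n :  0  1  2  3  4  5  6  7  8  9 10 11 12 13 14 15 16 17 18 19 20 21 22 23
G :  0  1  0  1  0  1  2  3  2  3  2  3  0  1  0  1  0  1  2  3  2  3  2  3
G_A(23) = 3.
Pile B, S = {1, 8}:
n :  0  1  2  3  4  5  6  7  8  9 10 11 12 13 14 15 16 17 18 19 20 21 22
G :  0  1  0  1  0  1  0  1  2  0  1  0  1  0  1  0  1  2  0  1  0  1  0
G_B(22) = 0.
Pile C, S = {1, 3}:
n :  0  1  2  3  4  5  6  7  8  9 10 11 12 13
G :  0  1  0  1  0  1  0  1  0  1  0  1  0  1
G_C(13) = 1.
Combined Grundy value = 3 ⊕ 0 ⊕ 1 = 2.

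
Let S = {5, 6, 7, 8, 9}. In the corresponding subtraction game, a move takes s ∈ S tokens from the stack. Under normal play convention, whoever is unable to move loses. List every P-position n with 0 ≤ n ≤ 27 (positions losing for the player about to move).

G(0) = 0
G(1) = mex{} = 0
G(2) = mex{} = 0
G(3) = mex{} = 0
G(4) = mex{} = 0
G(5) = mex{0} = 1
G(6) = mex{0,0} = 1
G(7) = mex{0,0,0} = 1
G(8) = mex{0,0,0,0} = 1
G(9) = mex{0,0,0,0,0} = 1
G(10) = mex{1,0,0,0,0} = 2
G(11) = mex{1,1,0,0,0} = 2
G(12) = mex{1,1,1,0,0} = 2
G(13) = mex{1,1,1,1,0} = 2
G(14) = mex{1,1,1,1,1} = 0
G(15) = mex{2,1,1,1,1} = 0
G(16) = mex{2,2,1,1,1} = 0
G(17) = mex{2,2,2,1,1} = 0
G(18) = mex{2,2,2,2,1} = 0
G(19) = mex{0,2,2,2,2} = 1
G(20) = mex{0,0,2,2,2} = 1
G(21) = mex{0,0,0,2,2} = 1
G(22) = mex{0,0,0,0,2} = 1
G(23) = mex{0,0,0,0,0} = 1
G(24) = mex{1,0,0,0,0} = 2
G(25) = mex{1,1,0,0,0} = 2
G(26) = mex{1,1,1,0,0} = 2
G(27) = mex{1,1,1,1,0} = 2
P-positions are exactly the n with G(n) = 0.

0, 1, 2, 3, 4, 14, 15, 16, 17, 18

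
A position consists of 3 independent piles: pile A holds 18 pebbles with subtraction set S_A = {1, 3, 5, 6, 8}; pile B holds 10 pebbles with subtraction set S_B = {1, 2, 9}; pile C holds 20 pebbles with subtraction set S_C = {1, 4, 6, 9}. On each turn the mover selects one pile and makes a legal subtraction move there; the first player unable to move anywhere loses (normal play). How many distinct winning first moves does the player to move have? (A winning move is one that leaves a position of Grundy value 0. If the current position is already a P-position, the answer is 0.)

Pile A, S = {1, 3, 5, 6, 8}:
n :  0  1  2  3  4  5  6  7  8  9 10 11 12 13 14 15 16 17 18
G :  0  1  0  1  0  1  2  3  2  3  2  0  1  0  1  0  1  2  3
G_A(18) = 3.
Pile B, S = {1, 2, 9}:
n :  0  1  2  3  4  5  6  7  8  9 10
G :  0  1  2  0  1  2  0  1  2  3  0
G_B(10) = 0.
Pile C, S = {1, 4, 6, 9}:
n :  0  1  2  3  4  5  6  7  8  9 10 11 12 13 14 15 16 17 18 19 20
G :  0  1  0  1  2  0  1  0  1  2  0  1  0  1  2  0  1  0  1  2  0
G_C(20) = 0.
Combined Grundy value = 3 ⊕ 0 ⊕ 0 = 3.
A winning move leaves total XOR = 0, i.e. changes one component's Grundy value g to g ⊕ X where X is the current total.
Pile A: need g' = 3⊕3 = 0. Options: 18−1→G=2, 18−3→G=0, 18−5→G=0, 18−6→G=1, 18−8→G=2. Hits: 2.
Pile B: need g' = 0⊕3 = 3. Options: 10−1→G=3, 10−2→G=2, 10−9→G=1. Hits: 1.
Pile C: need g' = 0⊕3 = 3. Options: 20−1→G=2, 20−4→G=1, 20−6→G=2, 20−9→G=1. Hits: 0.

3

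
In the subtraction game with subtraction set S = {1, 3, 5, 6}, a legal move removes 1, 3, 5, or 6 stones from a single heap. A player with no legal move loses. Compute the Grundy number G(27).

1

n :  0  1  2  3  4  5  6  7  8  9 10 11 12 13 14 15 16 17 18 19 20 21 22 23 24 25 26 27
G :  0  1  0  1  0  1  2  3  2  3  2  0  1  0  1  0  1  2  3  2  3  2  0  1  0  1  0  1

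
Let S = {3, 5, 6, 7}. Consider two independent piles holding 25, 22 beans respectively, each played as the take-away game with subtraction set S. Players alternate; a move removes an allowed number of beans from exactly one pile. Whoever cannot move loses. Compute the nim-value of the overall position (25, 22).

1

All piles use S = {3, 5, 6, 7}:
n :  0  1  2  3  4  5  6  7  8  9 10 11 12 13 14 15 16 17 18 19 20 21 22 23 24 25
G :  0  0  0  1  1  1  2  2  2  3  0  0  0  1  1  1  2  2  2  3  0  0  0  1  1  1
Pile A: G(25) = 1.
Pile B: G(22) = 0.
Combined Grundy value = 1 ⊕ 0 = 1.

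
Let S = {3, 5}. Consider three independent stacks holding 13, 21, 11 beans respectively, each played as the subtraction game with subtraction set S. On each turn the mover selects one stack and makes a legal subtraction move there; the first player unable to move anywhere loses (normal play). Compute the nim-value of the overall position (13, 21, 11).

1

All stacks use S = {3, 5}:
G(0) = 0
G(1) = mex{} = 0
G(2) = mex{} = 0
G(3) = mex{0} = 1
G(4) = mex{0} = 1
G(5) = mex{0,0} = 1
G(6) = mex{1,0} = 2
G(7) = mex{1,0} = 2
G(8) = mex{1,1} = 0
G(9) = mex{2,1} = 0
G(10) = mex{2,1} = 0
G(11) = mex{0,2} = 1
G(12) = mex{0,2} = 1
G(13) = mex{0,0} = 1
G(14) = mex{1,0} = 2
G(15) = mex{1,0} = 2
G(16) = mex{1,1} = 0
G(17) = mex{2,1} = 0
G(18) = mex{2,1} = 0
G(19) = mex{0,2} = 1
G(20) = mex{0,2} = 1
G(21) = mex{0,0} = 1
Stack A: G(13) = 1.
Stack B: G(21) = 1.
Stack C: G(11) = 1.
Combined Grundy value = 1 ⊕ 1 ⊕ 1 = 1.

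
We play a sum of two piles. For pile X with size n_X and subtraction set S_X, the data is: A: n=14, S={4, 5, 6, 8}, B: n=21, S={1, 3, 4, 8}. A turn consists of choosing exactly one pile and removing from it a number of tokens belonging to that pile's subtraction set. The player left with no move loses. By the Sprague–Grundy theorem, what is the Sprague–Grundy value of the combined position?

Pile A, S = {4, 5, 6, 8}:
n :  0  1  2  3  4  5  6  7  8  9 10 11 12 13 14
G :  0  0  0  0  1  1  1  1  2  2  2  2  0  0  0
G_A(14) = 0.
Pile B, S = {1, 3, 4, 8}:
G(0) = 0
G(1) = mex{0} = 1
G(2) = mex{1} = 0
G(3) = mex{0,0} = 1
G(4) = mex{1,1,0} = 2
G(5) = mex{2,0,1} = 3
G(6) = mex{3,1,0} = 2
G(7) = mex{2,2,1} = 0
G(8) = mex{0,3,2,0} = 1
G(9) = mex{1,2,3,1} = 0
G(10) = mex{0,0,2,0} = 1
G(11) = mex{1,1,0,1} = 2
G(12) = mex{2,0,1,2} = 3
G(13) = mex{3,1,0,3} = 2
G(14) = mex{2,2,1,2} = 0
G(15) = mex{0,3,2,0} = 1
G(16) = mex{1,2,3,1} = 0
G(17) = mex{0,0,2,0} = 1
G(18) = mex{1,1,0,1} = 2
G(19) = mex{2,0,1,2} = 3
G(20) = mex{3,1,0,3} = 2
G(21) = mex{2,2,1,2} = 0
G_B(21) = 0.
Combined Grundy value = 0 ⊕ 0 = 0.

0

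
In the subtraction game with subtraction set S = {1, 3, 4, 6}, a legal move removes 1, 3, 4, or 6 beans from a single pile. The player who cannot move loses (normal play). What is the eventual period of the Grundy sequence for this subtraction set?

G(0) = 0
G(1) = mex{0} = 1
G(2) = mex{1} = 0
G(3) = mex{0,0} = 1
G(4) = mex{1,1,0} = 2
G(5) = mex{2,0,1} = 3
G(6) = mex{3,1,0,0} = 2
G(7) = mex{2,2,1,1} = 0
G(8) = mex{0,3,2,0} = 1
G(9) = mex{1,2,3,1} = 0
G(10) = mex{0,0,2,2} = 1
G(11) = mex{1,1,0,3} = 2
G(12) = mex{2,0,1,2} = 3
G(13) = mex{3,1,0,0} = 2
G(14) = mex{2,2,1,1} = 0
G(15) = mex{0,3,2,0} = 1
G(n+7) = G(n) holds for n = 0,…,5 (a full window of length max(S) = 6), so the sequence is purely periodic with period 7.

7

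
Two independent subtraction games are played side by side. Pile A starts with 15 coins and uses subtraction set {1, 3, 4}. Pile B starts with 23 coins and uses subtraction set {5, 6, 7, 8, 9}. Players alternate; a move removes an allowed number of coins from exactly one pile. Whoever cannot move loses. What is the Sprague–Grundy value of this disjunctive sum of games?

0

Pile A, S = {1, 3, 4}:
n :  0  1  2  3  4  5  6  7  8  9 10 11 12 13 14 15
G :  0  1  0  1  2  3  2  0  1  0  1  2  3  2  0  1
G_A(15) = 1.
Pile B, S = {5, 6, 7, 8, 9}:
G(0) = 0
G(1) = mex{} = 0
G(2) = mex{} = 0
G(3) = mex{} = 0
G(4) = mex{} = 0
G(5) = mex{0} = 1
G(6) = mex{0,0} = 1
G(7) = mex{0,0,0} = 1
G(8) = mex{0,0,0,0} = 1
G(9) = mex{0,0,0,0,0} = 1
G(10) = mex{1,0,0,0,0} = 2
G(11) = mex{1,1,0,0,0} = 2
G(12) = mex{1,1,1,0,0} = 2
G(13) = mex{1,1,1,1,0} = 2
G(14) = mex{1,1,1,1,1} = 0
G(15) = mex{2,1,1,1,1} = 0
G(16) = mex{2,2,1,1,1} = 0
G(17) = mex{2,2,2,1,1} = 0
G(18) = mex{2,2,2,2,1} = 0
G(19) = mex{0,2,2,2,2} = 1
G(20) = mex{0,0,2,2,2} = 1
G(21) = mex{0,0,0,2,2} = 1
G(22) = mex{0,0,0,0,2} = 1
G(23) = mex{0,0,0,0,0} = 1
G_B(23) = 1.
Combined Grundy value = 1 ⊕ 1 = 0.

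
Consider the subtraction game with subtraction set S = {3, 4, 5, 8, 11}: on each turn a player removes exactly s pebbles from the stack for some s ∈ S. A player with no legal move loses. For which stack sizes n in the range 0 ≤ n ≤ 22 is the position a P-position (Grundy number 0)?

n :  0  1  2  3  4  5  6  7  8  9 10 11 12 13 14 15 16 17 18 19 20 21 22
G :  0  0  0  1  1  1  2  2  2  3  3  3  4  4  0  0  0  1  1  1  2  2  2
P-positions are exactly the n with G(n) = 0.

0, 1, 2, 14, 15, 16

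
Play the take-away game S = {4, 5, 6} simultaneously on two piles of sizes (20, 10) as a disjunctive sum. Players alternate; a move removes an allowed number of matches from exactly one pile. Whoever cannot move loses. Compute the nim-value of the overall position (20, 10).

All piles use S = {4, 5, 6}:
G(0) = 0
G(1) = mex{} = 0
G(2) = mex{} = 0
G(3) = mex{} = 0
G(4) = mex{0} = 1
G(5) = mex{0,0} = 1
G(6) = mex{0,0,0} = 1
G(7) = mex{0,0,0} = 1
G(8) = mex{1,0,0} = 2
G(9) = mex{1,1,0} = 2
G(10) = mex{1,1,1} = 0
G(11) = mex{1,1,1} = 0
G(12) = mex{2,1,1} = 0
G(13) = mex{2,2,1} = 0
G(14) = mex{0,2,2} = 1
G(15) = mex{0,0,2} = 1
G(16) = mex{0,0,0} = 1
G(17) = mex{0,0,0} = 1
G(18) = mex{1,0,0} = 2
G(19) = mex{1,1,0} = 2
G(20) = mex{1,1,1} = 0
Pile A: G(20) = 0.
Pile B: G(10) = 0.
Combined Grundy value = 0 ⊕ 0 = 0.

0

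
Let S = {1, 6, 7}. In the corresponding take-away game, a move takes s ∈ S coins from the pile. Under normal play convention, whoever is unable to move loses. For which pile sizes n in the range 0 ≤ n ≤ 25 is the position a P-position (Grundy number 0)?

0, 2, 4, 12, 14, 16, 24

n :  0  1  2  3  4  5  6  7  8  9 10 11 12 13 14 15 16 17 18 19 20 21 22 23 24 25
G :  0  1  0  1  0  1  2  3  2  3  2  3  0  1  0  1  0  1  2  3  2  3  2  3  0  1
P-positions are exactly the n with G(n) = 0.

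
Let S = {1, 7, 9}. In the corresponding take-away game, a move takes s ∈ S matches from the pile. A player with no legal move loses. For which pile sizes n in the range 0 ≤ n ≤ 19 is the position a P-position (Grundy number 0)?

n :  0  1  2  3  4  5  6  7  8  9 10 11 12 13 14 15 16 17 18 19
G :  0  1  0  1  0  1  0  1  0  1  0  1  0  1  0  1  0  1  0  1
P-positions are exactly the n with G(n) = 0.

0, 2, 4, 6, 8, 10, 12, 14, 16, 18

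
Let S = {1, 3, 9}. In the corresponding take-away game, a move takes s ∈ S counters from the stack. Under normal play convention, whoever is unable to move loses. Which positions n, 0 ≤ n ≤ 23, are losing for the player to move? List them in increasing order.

G(0) = 0
G(1) = mex{0} = 1
G(2) = mex{1} = 0
G(3) = mex{0,0} = 1
G(4) = mex{1,1} = 0
G(5) = mex{0,0} = 1
G(6) = mex{1,1} = 0
G(7) = mex{0,0} = 1
G(8) = mex{1,1} = 0
G(9) = mex{0,0,0} = 1
G(10) = mex{1,1,1} = 0
G(11) = mex{0,0,0} = 1
G(12) = mex{1,1,1} = 0
G(13) = mex{0,0,0} = 1
G(14) = mex{1,1,1} = 0
G(15) = mex{0,0,0} = 1
G(16) = mex{1,1,1} = 0
G(17) = mex{0,0,0} = 1
G(18) = mex{1,1,1} = 0
G(19) = mex{0,0,0} = 1
G(20) = mex{1,1,1} = 0
G(21) = mex{0,0,0} = 1
G(22) = mex{1,1,1} = 0
G(23) = mex{0,0,0} = 1
P-positions are exactly the n with G(n) = 0.

0, 2, 4, 6, 8, 10, 12, 14, 16, 18, 20, 22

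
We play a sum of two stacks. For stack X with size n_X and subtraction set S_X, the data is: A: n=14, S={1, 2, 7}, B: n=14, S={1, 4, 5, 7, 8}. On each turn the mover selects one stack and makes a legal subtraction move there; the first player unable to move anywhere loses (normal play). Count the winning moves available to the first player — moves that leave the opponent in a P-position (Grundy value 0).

3

Stack A, S = {1, 2, 7}:
G(0) = 0
G(1) = mex{0} = 1
G(2) = mex{1,0} = 2
G(3) = mex{2,1} = 0
G(4) = mex{0,2} = 1
G(5) = mex{1,0} = 2
G(6) = mex{2,1} = 0
G(7) = mex{0,2,0} = 1
G(8) = mex{1,0,1} = 2
G(9) = mex{2,1,2} = 0
G(10) = mex{0,2,0} = 1
G(11) = mex{1,0,1} = 2
G(12) = mex{2,1,2} = 0
G(13) = mex{0,2,0} = 1
G(14) = mex{1,0,1} = 2
G_A(14) = 2.
Stack B, S = {1, 4, 5, 7, 8}:
G(0) = 0
G(1) = mex{0} = 1
G(2) = mex{1} = 0
G(3) = mex{0} = 1
G(4) = mex{1,0} = 2
G(5) = mex{2,1,0} = 3
G(6) = mex{3,0,1} = 2
G(7) = mex{2,1,0,0} = 3
G(8) = mex{3,2,1,1,0} = 4
G(9) = mex{4,3,2,0,1} = 5
G(10) = mex{5,2,3,1,0} = 4
G(11) = mex{4,3,2,2,1} = 0
G(12) = mex{0,4,3,3,2} = 1
G(13) = mex{1,5,4,2,3} = 0
G(14) = mex{0,4,5,3,2} = 1
G_B(14) = 1.
Combined Grundy value = 2 ⊕ 1 = 3.
A winning move leaves total XOR = 0, i.e. changes one component's Grundy value g to g ⊕ X where X is the current total.
Stack A: need g' = 2⊕3 = 1. Options: 14−1→G=1, 14−2→G=0, 14−7→G=1. Hits: 2.
Stack B: need g' = 1⊕3 = 2. Options: 14−1→G=0, 14−4→G=4, 14−5→G=5, 14−7→G=3, 14−8→G=2. Hits: 1.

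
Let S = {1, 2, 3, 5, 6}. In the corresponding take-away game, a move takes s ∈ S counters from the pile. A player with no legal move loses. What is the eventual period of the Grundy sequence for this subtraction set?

4

G(0) = 0
G(1) = mex{0} = 1
G(2) = mex{1,0} = 2
G(3) = mex{2,1,0} = 3
G(4) = mex{3,2,1} = 0
G(5) = mex{0,3,2,0} = 1
G(6) = mex{1,0,3,1,0} = 2
G(7) = mex{2,1,0,2,1} = 3
G(8) = mex{3,2,1,3,2} = 0
G(9) = mex{0,3,2,0,3} = 1
G(10) = mex{1,0,3,1,0} = 2
G(11) = mex{2,1,0,2,1} = 3
G(12) = mex{3,2,1,3,2} = 0
G(13) = mex{0,3,2,0,3} = 1
G(14) = mex{1,0,3,1,0} = 2
G(n+4) = G(n) holds for n = 0,…,5 (a full window of length max(S) = 6), so the sequence is purely periodic with period 4.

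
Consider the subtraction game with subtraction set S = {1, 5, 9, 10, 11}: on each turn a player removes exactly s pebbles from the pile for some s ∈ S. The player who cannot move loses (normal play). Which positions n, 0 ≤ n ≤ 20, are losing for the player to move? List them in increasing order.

0, 2, 4, 6, 8, 20

G(0) = 0
G(1) = mex{0} = 1
G(2) = mex{1} = 0
G(3) = mex{0} = 1
G(4) = mex{1} = 0
G(5) = mex{0,0} = 1
G(6) = mex{1,1} = 0
G(7) = mex{0,0} = 1
G(8) = mex{1,1} = 0
G(9) = mex{0,0,0} = 1
G(10) = mex{1,1,1,0} = 2
G(11) = mex{2,0,0,1,0} = 3
G(12) = mex{3,1,1,0,1} = 2
G(13) = mex{2,0,0,1,0} = 3
G(14) = mex{3,1,1,0,1} = 2
G(15) = mex{2,2,0,1,0} = 3
G(16) = mex{3,3,1,0,1} = 2
G(17) = mex{2,2,0,1,0} = 3
G(18) = mex{3,3,1,0,1} = 2
G(19) = mex{2,2,2,1,0} = 3
G(20) = mex{3,3,3,2,1} = 0
P-positions are exactly the n with G(n) = 0.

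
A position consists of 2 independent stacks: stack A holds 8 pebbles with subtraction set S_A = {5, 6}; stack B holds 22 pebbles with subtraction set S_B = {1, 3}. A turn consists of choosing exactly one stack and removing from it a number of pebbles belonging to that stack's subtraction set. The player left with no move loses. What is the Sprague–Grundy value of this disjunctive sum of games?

Stack A, S = {5, 6}:
n : 0 1 2 3 4 5 6 7 8
G : 0 0 0 0 0 1 1 1 1
G_A(8) = 1.
Stack B, S = {1, 3}:
n :  0  1  2  3  4  5  6  7  8  9 10 11 12 13 14 15 16 17 18 19 20 21 22
G :  0  1  0  1  0  1  0  1  0  1  0  1  0  1  0  1  0  1  0  1  0  1  0
G_B(22) = 0.
Combined Grundy value = 1 ⊕ 0 = 1.

1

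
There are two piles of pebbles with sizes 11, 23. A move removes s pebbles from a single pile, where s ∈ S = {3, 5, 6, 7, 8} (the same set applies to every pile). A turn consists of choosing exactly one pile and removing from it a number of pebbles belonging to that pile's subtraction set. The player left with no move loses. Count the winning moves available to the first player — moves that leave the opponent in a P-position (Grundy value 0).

0

All piles use S = {3, 5, 6, 7, 8}:
n :  0  1  2  3  4  5  6  7  8  9 10 11 12 13 14 15 16 17 18 19 20 21 22 23
G :  0  0  0  1  1  1  2  2  2  3  3  0  0  0  1  1  1  2  2  2  3  3  0  0
Pile A: G(11) = 0.
Pile B: G(23) = 0.
Combined Grundy value = 0 ⊕ 0 = 0.
A winning move leaves total XOR = 0, i.e. changes one component's Grundy value g to g ⊕ X where X is the current total.
Pile A: target g' = 0⊕0 = 0, but every legal move changes the Grundy value (mex property), so 0 moves.
Pile B: target g' = 0⊕0 = 0, but every legal move changes the Grundy value (mex property), so 0 moves.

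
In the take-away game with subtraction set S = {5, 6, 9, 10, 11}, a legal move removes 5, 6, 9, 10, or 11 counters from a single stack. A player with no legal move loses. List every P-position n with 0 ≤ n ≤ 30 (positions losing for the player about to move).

n :  0  1  2  3  4  5  6  7  8  9 10 11 12 13 14 15 16 17 18 19 20 21 22 23 24 25 26 27 28 29 30
G :  0  0  0  0  0  1  1  1  1  1  2  2  2  2  2  3  0  0  0  0  0  1  1  1  1  1  2  2  2  2  2
P-positions are exactly the n with G(n) = 0.

0, 1, 2, 3, 4, 16, 17, 18, 19, 20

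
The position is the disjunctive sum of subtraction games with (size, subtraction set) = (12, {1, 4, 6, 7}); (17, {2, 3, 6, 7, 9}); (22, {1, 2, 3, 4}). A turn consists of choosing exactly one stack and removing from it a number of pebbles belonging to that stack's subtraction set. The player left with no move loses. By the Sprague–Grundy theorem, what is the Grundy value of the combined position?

Stack A, S = {1, 4, 6, 7}:
n :  0  1  2  3  4  5  6  7  8  9 10 11 12
G :  0  1  0  1  2  0  1  2  3  2  0  1  2
G_A(12) = 2.
Stack B, S = {2, 3, 6, 7, 9}:
G(0) = 0
G(1) = mex{} = 0
G(2) = mex{0} = 1
G(3) = mex{0,0} = 1
G(4) = mex{1,0} = 2
G(5) = mex{1,1} = 0
G(6) = mex{2,1,0} = 3
G(7) = mex{0,2,0,0} = 1
G(8) = mex{3,0,1,0} = 2
G(9) = mex{1,3,1,1,0} = 2
G(10) = mex{2,1,2,1,0} = 3
G(11) = mex{2,2,0,2,1} = 3
G(12) = mex{3,2,3,0,1} = 4
G(13) = mex{3,3,1,3,2} = 0
G(14) = mex{4,3,2,1,0} = 5
G(15) = mex{0,4,2,2,3} = 1
G(16) = mex{5,0,3,2,1} = 4
G(17) = mex{1,5,3,3,2} = 0
G_B(17) = 0.
Stack C, S = {1, 2, 3, 4}:
n :  0  1  2  3  4  5  6  7  8  9 10 11 12 13 14 15 16 17 18 19 20 21 22
G :  0  1  2  3  4  0  1  2  3  4  0  1  2  3  4  0  1  2  3  4  0  1  2
G_C(22) = 2.
Combined Grundy value = 2 ⊕ 0 ⊕ 2 = 0.

0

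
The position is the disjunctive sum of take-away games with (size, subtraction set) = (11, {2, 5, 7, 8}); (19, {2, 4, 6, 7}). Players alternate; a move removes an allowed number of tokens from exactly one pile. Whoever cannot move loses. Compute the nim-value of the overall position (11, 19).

Pile A, S = {2, 5, 7, 8}:
G(0) = 0
G(1) = mex{} = 0
G(2) = mex{0} = 1
G(3) = mex{0} = 1
G(4) = mex{1} = 0
G(5) = mex{1,0} = 2
G(6) = mex{0,0} = 1
G(7) = mex{2,1,0} = 3
G(8) = mex{1,1,0,0} = 2
G(9) = mex{3,0,1,0} = 2
G(10) = mex{2,2,1,1} = 0
G(11) = mex{2,1,0,1} = 3
G_A(11) = 3.
Pile B, S = {2, 4, 6, 7}:
n :  0  1  2  3  4  5  6  7  8  9 10 11 12 13 14 15 16 17 18 19
G :  0  0  1  1  2  2  3  3  4  0  0  1  1  2  2  3  3  4  0  0
G_B(19) = 0.
Combined Grundy value = 3 ⊕ 0 = 3.

3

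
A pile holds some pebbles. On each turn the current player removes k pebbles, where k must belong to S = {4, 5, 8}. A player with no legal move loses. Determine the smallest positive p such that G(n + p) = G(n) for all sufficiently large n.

n :  0  1  2  3  4  5  6  7  8  9 10 11 12 13 14 15 16 17 18 19 20 21 22 23 24 25
G :  0  0  0  0  1  1  1  1  2  2  2  2  0  0  0  0  1  1  1  1  2  2  2  2  0  0
G(n+12) = G(n) holds for n = 0,…,7 (a full window of length max(S) = 8), so the sequence is purely periodic with period 12.

12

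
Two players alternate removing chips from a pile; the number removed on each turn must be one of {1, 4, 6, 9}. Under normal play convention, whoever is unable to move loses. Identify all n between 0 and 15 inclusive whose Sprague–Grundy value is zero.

0, 2, 5, 7, 10, 12, 15

G(0) = 0
G(1) = mex{0} = 1
G(2) = mex{1} = 0
G(3) = mex{0} = 1
G(4) = mex{1,0} = 2
G(5) = mex{2,1} = 0
G(6) = mex{0,0,0} = 1
G(7) = mex{1,1,1} = 0
G(8) = mex{0,2,0} = 1
G(9) = mex{1,0,1,0} = 2
G(10) = mex{2,1,2,1} = 0
G(11) = mex{0,0,0,0} = 1
G(12) = mex{1,1,1,1} = 0
G(13) = mex{0,2,0,2} = 1
G(14) = mex{1,0,1,0} = 2
G(15) = mex{2,1,2,1} = 0
P-positions are exactly the n with G(n) = 0.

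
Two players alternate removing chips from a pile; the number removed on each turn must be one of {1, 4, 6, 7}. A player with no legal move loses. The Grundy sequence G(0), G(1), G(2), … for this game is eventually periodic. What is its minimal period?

G(0) = 0
G(1) = mex{0} = 1
G(2) = mex{1} = 0
G(3) = mex{0} = 1
G(4) = mex{1,0} = 2
G(5) = mex{2,1} = 0
G(6) = mex{0,0,0} = 1
G(7) = mex{1,1,1,0} = 2
G(8) = mex{2,2,0,1} = 3
G(9) = mex{3,0,1,0} = 2
G(10) = mex{2,1,2,1} = 0
G(11) = mex{0,2,0,2} = 1
G(12) = mex{1,3,1,0} = 2
G(13) = mex{2,2,2,1} = 0
G(14) = mex{0,0,3,2} = 1
G(15) = mex{1,1,2,3} = 0
G(16) = mex{0,2,0,2} = 1
G(17) = mex{1,0,1,0} = 2
G(18) = mex{2,1,2,1} = 0
G(19) = mex{0,0,0,2} = 1
G(20) = mex{1,1,1,0} = 2
G(21) = mex{2,2,0,1} = 3
G(22) = mex{3,0,1,0} = 2
G(23) = mex{2,1,2,1} = 0
G(24) = mex{0,2,0,2} = 1
G(25) = mex{1,3,1,0} = 2
G(26) = mex{2,2,2,1} = 0
G(27) = mex{0,0,3,2} = 1
G(n+13) = G(n) holds for n = 0,…,6 (a full window of length max(S) = 7), so the sequence is purely periodic with period 13.

13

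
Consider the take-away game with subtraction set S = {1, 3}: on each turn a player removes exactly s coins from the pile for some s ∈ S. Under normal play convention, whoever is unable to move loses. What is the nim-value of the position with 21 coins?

1

G(0) = 0
G(1) = mex{0} = 1
G(2) = mex{1} = 0
G(3) = mex{0,0} = 1
G(4) = mex{1,1} = 0
G(5) = mex{0,0} = 1
G(6) = mex{1,1} = 0
G(7) = mex{0,0} = 1
G(8) = mex{1,1} = 0
G(9) = mex{0,0} = 1
G(10) = mex{1,1} = 0
G(11) = mex{0,0} = 1
G(12) = mex{1,1} = 0
G(13) = mex{0,0} = 1
G(14) = mex{1,1} = 0
G(15) = mex{0,0} = 1
G(16) = mex{1,1} = 0
G(17) = mex{0,0} = 1
G(18) = mex{1,1} = 0
G(19) = mex{0,0} = 1
G(20) = mex{1,1} = 0
G(21) = mex{0,0} = 1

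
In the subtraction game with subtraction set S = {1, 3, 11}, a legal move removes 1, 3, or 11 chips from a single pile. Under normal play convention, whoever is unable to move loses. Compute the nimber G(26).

n :  0  1  2  3  4  5  6  7  8  9 10 11 12 13 14 15 16 17 18 19 20 21 22 23 24 25 26
G :  0  1  0  1  0  1  0  1  0  1  0  1  0  1  0  1  0  1  0  1  0  1  0  1  0  1  0

0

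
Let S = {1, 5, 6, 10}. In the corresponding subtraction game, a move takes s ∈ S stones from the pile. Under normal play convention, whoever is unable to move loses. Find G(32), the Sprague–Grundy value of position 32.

n :  0  1  2  3  4  5  6  7  8  9 10 11 12 13 14 15 16 17 18 19 20 21 22 23 24 25 26 27 28 29 30 31 32
G :  0  1  0  1  0  1  2  3  2  3  2  0  1  0  1  0  1  2  3  2  3  2  0  1  0  1  0  1  2  3  2  3  2

2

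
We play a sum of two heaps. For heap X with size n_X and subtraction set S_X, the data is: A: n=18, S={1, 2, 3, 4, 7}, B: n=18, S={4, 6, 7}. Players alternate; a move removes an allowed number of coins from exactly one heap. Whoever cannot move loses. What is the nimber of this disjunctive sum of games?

2

Heap A, S = {1, 2, 3, 4, 7}:
G(0) = 0
G(1) = mex{0} = 1
G(2) = mex{1,0} = 2
G(3) = mex{2,1,0} = 3
G(4) = mex{3,2,1,0} = 4
G(5) = mex{4,3,2,1} = 0
G(6) = mex{0,4,3,2} = 1
G(7) = mex{1,0,4,3,0} = 2
G(8) = mex{2,1,0,4,1} = 3
G(9) = mex{3,2,1,0,2} = 4
G(10) = mex{4,3,2,1,3} = 0
G(11) = mex{0,4,3,2,4} = 1
G(12) = mex{1,0,4,3,0} = 2
G(13) = mex{2,1,0,4,1} = 3
G(14) = mex{3,2,1,0,2} = 4
G(15) = mex{4,3,2,1,3} = 0
G(16) = mex{0,4,3,2,4} = 1
G(17) = mex{1,0,4,3,0} = 2
G(18) = mex{2,1,0,4,1} = 3
G_A(18) = 3.
Heap B, S = {4, 6, 7}:
G(0) = 0
G(1) = mex{} = 0
G(2) = mex{} = 0
G(3) = mex{} = 0
G(4) = mex{0} = 1
G(5) = mex{0} = 1
G(6) = mex{0,0} = 1
G(7) = mex{0,0,0} = 1
G(8) = mex{1,0,0} = 2
G(9) = mex{1,0,0} = 2
G(10) = mex{1,1,0} = 2
G(11) = mex{1,1,1} = 0
G(12) = mex{2,1,1} = 0
G(13) = mex{2,1,1} = 0
G(14) = mex{2,2,1} = 0
G(15) = mex{0,2,2} = 1
G(16) = mex{0,2,2} = 1
G(17) = mex{0,0,2} = 1
G(18) = mex{0,0,0} = 1
G_B(18) = 1.
Combined Grundy value = 3 ⊕ 1 = 2.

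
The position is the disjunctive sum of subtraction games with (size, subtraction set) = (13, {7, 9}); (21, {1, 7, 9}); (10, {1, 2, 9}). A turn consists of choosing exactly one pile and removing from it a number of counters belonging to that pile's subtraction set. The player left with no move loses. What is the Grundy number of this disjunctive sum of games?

Pile A, S = {7, 9}:
G(0) = 0
G(1) = mex{} = 0
G(2) = mex{} = 0
G(3) = mex{} = 0
G(4) = mex{} = 0
G(5) = mex{} = 0
G(6) = mex{} = 0
G(7) = mex{0} = 1
G(8) = mex{0} = 1
G(9) = mex{0,0} = 1
G(10) = mex{0,0} = 1
G(11) = mex{0,0} = 1
G(12) = mex{0,0} = 1
G(13) = mex{0,0} = 1
G_A(13) = 1.
Pile B, S = {1, 7, 9}:
G(0) = 0
G(1) = mex{0} = 1
G(2) = mex{1} = 0
G(3) = mex{0} = 1
G(4) = mex{1} = 0
G(5) = mex{0} = 1
G(6) = mex{1} = 0
G(7) = mex{0,0} = 1
G(8) = mex{1,1} = 0
G(9) = mex{0,0,0} = 1
G(10) = mex{1,1,1} = 0
G(11) = mex{0,0,0} = 1
G(12) = mex{1,1,1} = 0
G(13) = mex{0,0,0} = 1
G(14) = mex{1,1,1} = 0
G(15) = mex{0,0,0} = 1
G(16) = mex{1,1,1} = 0
G(17) = mex{0,0,0} = 1
G(18) = mex{1,1,1} = 0
G(19) = mex{0,0,0} = 1
G(20) = mex{1,1,1} = 0
G(21) = mex{0,0,0} = 1
G_B(21) = 1.
Pile C, S = {1, 2, 9}:
n :  0  1  2  3  4  5  6  7  8  9 10
G :  0  1  2  0  1  2  0  1  2  3  0
G_C(10) = 0.
Combined Grundy value = 1 ⊕ 1 ⊕ 0 = 0.

0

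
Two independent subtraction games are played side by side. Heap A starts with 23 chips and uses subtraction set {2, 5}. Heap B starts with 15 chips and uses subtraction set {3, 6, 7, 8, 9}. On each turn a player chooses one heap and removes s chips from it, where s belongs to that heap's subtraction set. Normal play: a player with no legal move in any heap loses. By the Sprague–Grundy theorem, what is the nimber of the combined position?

0

Heap A, S = {2, 5}:
G(0) = 0
G(1) = mex{} = 0
G(2) = mex{0} = 1
G(3) = mex{0} = 1
G(4) = mex{1} = 0
G(5) = mex{1,0} = 2
G(6) = mex{0,0} = 1
G(7) = mex{2,1} = 0
G(8) = mex{1,1} = 0
G(9) = mex{0,0} = 1
G(10) = mex{0,2} = 1
G(11) = mex{1,1} = 0
G(12) = mex{1,0} = 2
G(13) = mex{0,0} = 1
G(14) = mex{2,1} = 0
G(15) = mex{1,1} = 0
G(16) = mex{0,0} = 1
G(17) = mex{0,2} = 1
G(18) = mex{1,1} = 0
G(19) = mex{1,0} = 2
G(20) = mex{0,0} = 1
G(21) = mex{2,1} = 0
G(22) = mex{1,1} = 0
G(23) = mex{0,0} = 1
G_A(23) = 1.
Heap B, S = {3, 6, 7, 8, 9}:
G(0) = 0
G(1) = mex{} = 0
G(2) = mex{} = 0
G(3) = mex{0} = 1
G(4) = mex{0} = 1
G(5) = mex{0} = 1
G(6) = mex{1,0} = 2
G(7) = mex{1,0,0} = 2
G(8) = mex{1,0,0,0} = 2
G(9) = mex{2,1,0,0,0} = 3
G(10) = mex{2,1,1,0,0} = 3
G(11) = mex{2,1,1,1,0} = 3
G(12) = mex{3,2,1,1,1} = 0
G(13) = mex{3,2,2,1,1} = 0
G(14) = mex{3,2,2,2,1} = 0
G(15) = mex{0,3,2,2,2} = 1
G_B(15) = 1.
Combined Grundy value = 1 ⊕ 1 = 0.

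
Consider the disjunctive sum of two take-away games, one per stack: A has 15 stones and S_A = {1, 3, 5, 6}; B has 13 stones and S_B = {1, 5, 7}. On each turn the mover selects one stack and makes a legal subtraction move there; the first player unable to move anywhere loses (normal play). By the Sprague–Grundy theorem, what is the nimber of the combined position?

Stack A, S = {1, 3, 5, 6}:
G(0) = 0
G(1) = mex{0} = 1
G(2) = mex{1} = 0
G(3) = mex{0,0} = 1
G(4) = mex{1,1} = 0
G(5) = mex{0,0,0} = 1
G(6) = mex{1,1,1,0} = 2
G(7) = mex{2,0,0,1} = 3
G(8) = mex{3,1,1,0} = 2
G(9) = mex{2,2,0,1} = 3
G(10) = mex{3,3,1,0} = 2
G(11) = mex{2,2,2,1} = 0
G(12) = mex{0,3,3,2} = 1
G(13) = mex{1,2,2,3} = 0
G(14) = mex{0,0,3,2} = 1
G(15) = mex{1,1,2,3} = 0
G_A(15) = 0.
Stack B, S = {1, 5, 7}:
G(0) = 0
G(1) = mex{0} = 1
G(2) = mex{1} = 0
G(3) = mex{0} = 1
G(4) = mex{1} = 0
G(5) = mex{0,0} = 1
G(6) = mex{1,1} = 0
G(7) = mex{0,0,0} = 1
G(8) = mex{1,1,1} = 0
G(9) = mex{0,0,0} = 1
G(10) = mex{1,1,1} = 0
G(11) = mex{0,0,0} = 1
G(12) = mex{1,1,1} = 0
G(13) = mex{0,0,0} = 1
G_B(13) = 1.
Combined Grundy value = 0 ⊕ 1 = 1.

1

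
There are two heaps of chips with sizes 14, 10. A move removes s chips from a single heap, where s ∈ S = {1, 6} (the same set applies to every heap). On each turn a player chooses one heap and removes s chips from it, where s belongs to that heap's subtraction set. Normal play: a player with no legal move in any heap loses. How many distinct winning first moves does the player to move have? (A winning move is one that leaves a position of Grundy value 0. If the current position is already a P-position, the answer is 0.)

3

All heaps use S = {1, 6}:
n :  0  1  2  3  4  5  6  7  8  9 10 11 12 13 14
G :  0  1  0  1  0  1  2  0  1  0  1  0  1  2  0
Heap A: G(14) = 0.
Heap B: G(10) = 1.
Combined Grundy value = 0 ⊕ 1 = 1.
A winning move leaves total XOR = 0, i.e. changes one component's Grundy value g to g ⊕ X where X is the current total.
Heap A: need g' = 0⊕1 = 1. Options: 14−1→G=2, 14−6→G=1. Hits: 1.
Heap B: need g' = 1⊕1 = 0. Options: 10−1→G=0, 10−6→G=0. Hits: 2.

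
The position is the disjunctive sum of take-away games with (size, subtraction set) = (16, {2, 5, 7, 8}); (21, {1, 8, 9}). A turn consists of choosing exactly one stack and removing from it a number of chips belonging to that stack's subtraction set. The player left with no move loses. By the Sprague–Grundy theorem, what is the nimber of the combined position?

0

Stack A, S = {2, 5, 7, 8}:
G(0) = 0
G(1) = mex{} = 0
G(2) = mex{0} = 1
G(3) = mex{0} = 1
G(4) = mex{1} = 0
G(5) = mex{1,0} = 2
G(6) = mex{0,0} = 1
G(7) = mex{2,1,0} = 3
G(8) = mex{1,1,0,0} = 2
G(9) = mex{3,0,1,0} = 2
G(10) = mex{2,2,1,1} = 0
G(11) = mex{2,1,0,1} = 3
G(12) = mex{0,3,2,0} = 1
G(13) = mex{3,2,1,2} = 0
G(14) = mex{1,2,3,1} = 0
G(15) = mex{0,0,2,3} = 1
G(16) = mex{0,3,2,2} = 1
G_A(16) = 1.
Stack B, S = {1, 8, 9}:
G(0) = 0
G(1) = mex{0} = 1
G(2) = mex{1} = 0
G(3) = mex{0} = 1
G(4) = mex{1} = 0
G(5) = mex{0} = 1
G(6) = mex{1} = 0
G(7) = mex{0} = 1
G(8) = mex{1,0} = 2
G(9) = mex{2,1,0} = 3
G(10) = mex{3,0,1} = 2
G(11) = mex{2,1,0} = 3
G(12) = mex{3,0,1} = 2
G(13) = mex{2,1,0} = 3
G(14) = mex{3,0,1} = 2
G(15) = mex{2,1,0} = 3
G(16) = mex{3,2,1} = 0
G(17) = mex{0,3,2} = 1
G(18) = mex{1,2,3} = 0
G(19) = mex{0,3,2} = 1
G(20) = mex{1,2,3} = 0
G(21) = mex{0,3,2} = 1
G_B(21) = 1.
Combined Grundy value = 1 ⊕ 1 = 0.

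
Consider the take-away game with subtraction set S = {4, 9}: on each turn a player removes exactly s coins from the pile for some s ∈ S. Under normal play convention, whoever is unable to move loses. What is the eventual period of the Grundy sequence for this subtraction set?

13

G(0) = 0
G(1) = mex{} = 0
G(2) = mex{} = 0
G(3) = mex{} = 0
G(4) = mex{0} = 1
G(5) = mex{0} = 1
G(6) = mex{0} = 1
G(7) = mex{0} = 1
G(8) = mex{1} = 0
G(9) = mex{1,0} = 2
G(10) = mex{1,0} = 2
G(11) = mex{1,0} = 2
G(12) = mex{0,0} = 1
G(13) = mex{2,1} = 0
G(14) = mex{2,1} = 0
G(15) = mex{2,1} = 0
G(16) = mex{1,1} = 0
G(17) = mex{0,0} = 1
G(18) = mex{0,2} = 1
G(19) = mex{0,2} = 1
G(20) = mex{0,2} = 1
G(21) = mex{1,1} = 0
G(22) = mex{1,0} = 2
G(23) = mex{1,0} = 2
G(24) = mex{1,0} = 2
G(25) = mex{0,0} = 1
G(26) = mex{2,1} = 0
G(27) = mex{2,1} = 0
G(n+13) = G(n) holds for n = 0,…,8 (a full window of length max(S) = 9), so the sequence is purely periodic with period 13.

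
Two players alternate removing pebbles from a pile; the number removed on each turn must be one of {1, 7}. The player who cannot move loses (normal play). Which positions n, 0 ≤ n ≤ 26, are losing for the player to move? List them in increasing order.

n :  0  1  2  3  4  5  6  7  8  9 10 11 12 13 14 15 16 17 18 19 20 21 22 23 24 25 26
G :  0  1  0  1  0  1  0  1  0  1  0  1  0  1  0  1  0  1  0  1  0  1  0  1  0  1  0
P-positions are exactly the n with G(n) = 0.

0, 2, 4, 6, 8, 10, 12, 14, 16, 18, 20, 22, 24, 26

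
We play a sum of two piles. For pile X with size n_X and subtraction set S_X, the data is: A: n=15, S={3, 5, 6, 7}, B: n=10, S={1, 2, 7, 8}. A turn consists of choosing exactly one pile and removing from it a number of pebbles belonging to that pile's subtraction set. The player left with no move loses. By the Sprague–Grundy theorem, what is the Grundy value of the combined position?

Pile A, S = {3, 5, 6, 7}:
n :  0  1  2  3  4  5  6  7  8  9 10 11 12 13 14 15
G :  0  0  0  1  1  1  2  2  2  3  0  0  0  1  1  1
G_A(15) = 1.
Pile B, S = {1, 2, 7, 8}:
n :  0  1  2  3  4  5  6  7  8  9 10
G :  0  1  2  0  1  2  0  1  2  0  1
G_B(10) = 1.
Combined Grundy value = 1 ⊕ 1 = 0.

0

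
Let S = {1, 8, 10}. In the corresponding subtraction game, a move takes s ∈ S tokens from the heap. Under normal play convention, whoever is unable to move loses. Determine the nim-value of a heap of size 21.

1

n :  0  1  2  3  4  5  6  7  8  9 10 11 12 13 14 15 16 17 18 19 20 21
G :  0  1  0  1  0  1  0  1  2  0  1  0  1  0  1  0  1  2  0  1  0  1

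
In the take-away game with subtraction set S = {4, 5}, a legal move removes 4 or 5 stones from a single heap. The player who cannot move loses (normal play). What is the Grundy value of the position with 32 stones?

1

n :  0  1  2  3  4  5  6  7  8  9 10 11 12 13 14 15 16 17 18 19 20 21 22 23 24 25 26 27 28 29 30 31 32
G :  0  0  0  0  1  1  1  1  2  0  0  0  0  1  1  1  1  2  0  0  0  0  1  1  1  1  2  0  0  0  0  1  1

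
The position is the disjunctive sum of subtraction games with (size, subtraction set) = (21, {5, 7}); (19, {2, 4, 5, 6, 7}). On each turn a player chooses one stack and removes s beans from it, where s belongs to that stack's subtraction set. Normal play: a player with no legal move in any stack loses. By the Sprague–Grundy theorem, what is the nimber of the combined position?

1

Stack A, S = {5, 7}:
n :  0  1  2  3  4  5  6  7  8  9 10 11 12 13 14 15 16 17 18 19 20 21
G :  0  0  0  0  0  1  1  1  1  1  2  2  0  0  0  0  0  1  1  1  1  1
G_A(21) = 1.
Stack B, S = {2, 4, 5, 6, 7}:
G(0) = 0
G(1) = mex{} = 0
G(2) = mex{0} = 1
G(3) = mex{0} = 1
G(4) = mex{1,0} = 2
G(5) = mex{1,0,0} = 2
G(6) = mex{2,1,0,0} = 3
G(7) = mex{2,1,1,0,0} = 3
G(8) = mex{3,2,1,1,0} = 4
G(9) = mex{3,2,2,1,1} = 0
G(10) = mex{4,3,2,2,1} = 0
G(11) = mex{0,3,3,2,2} = 1
G(12) = mex{0,4,3,3,2} = 1
G(13) = mex{1,0,4,3,3} = 2
G(14) = mex{1,0,0,4,3} = 2
G(15) = mex{2,1,0,0,4} = 3
G(16) = mex{2,1,1,0,0} = 3
G(17) = mex{3,2,1,1,0} = 4
G(18) = mex{3,2,2,1,1} = 0
G(19) = mex{4,3,2,2,1} = 0
G_B(19) = 0.
Combined Grundy value = 1 ⊕ 0 = 1.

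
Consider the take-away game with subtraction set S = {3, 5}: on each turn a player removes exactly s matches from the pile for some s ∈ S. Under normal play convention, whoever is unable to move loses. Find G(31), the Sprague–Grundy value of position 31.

G(0) = 0
G(1) = mex{} = 0
G(2) = mex{} = 0
G(3) = mex{0} = 1
G(4) = mex{0} = 1
G(5) = mex{0,0} = 1
G(6) = mex{1,0} = 2
G(7) = mex{1,0} = 2
G(8) = mex{1,1} = 0
G(9) = mex{2,1} = 0
G(10) = mex{2,1} = 0
G(11) = mex{0,2} = 1
G(12) = mex{0,2} = 1
G(13) = mex{0,0} = 1
G(14) = mex{1,0} = 2
G(15) = mex{1,0} = 2
G(16) = mex{1,1} = 0
G(17) = mex{2,1} = 0
G(18) = mex{2,1} = 0
G(19) = mex{0,2} = 1
G(20) = mex{0,2} = 1
G(21) = mex{0,0} = 1
G(22) = mex{1,0} = 2
G(23) = mex{1,0} = 2
G(24) = mex{1,1} = 0
G(25) = mex{2,1} = 0
G(26) = mex{2,1} = 0
G(27) = mex{0,2} = 1
G(28) = mex{0,2} = 1
G(29) = mex{0,0} = 1
G(30) = mex{1,0} = 2
G(31) = mex{1,0} = 2

2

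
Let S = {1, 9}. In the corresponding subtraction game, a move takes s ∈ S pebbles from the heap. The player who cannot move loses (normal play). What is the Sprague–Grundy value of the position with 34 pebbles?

G(0) = 0
G(1) = mex{0} = 1
G(2) = mex{1} = 0
G(3) = mex{0} = 1
G(4) = mex{1} = 0
G(5) = mex{0} = 1
G(6) = mex{1} = 0
G(7) = mex{0} = 1
G(8) = mex{1} = 0
G(9) = mex{0,0} = 1
G(10) = mex{1,1} = 0
G(11) = mex{0,0} = 1
G(12) = mex{1,1} = 0
G(13) = mex{0,0} = 1
G(14) = mex{1,1} = 0
G(15) = mex{0,0} = 1
G(16) = mex{1,1} = 0
G(17) = mex{0,0} = 1
G(18) = mex{1,1} = 0
G(19) = mex{0,0} = 1
G(20) = mex{1,1} = 0
G(21) = mex{0,0} = 1
G(22) = mex{1,1} = 0
G(23) = mex{0,0} = 1
G(24) = mex{1,1} = 0
G(25) = mex{0,0} = 1
G(26) = mex{1,1} = 0
G(27) = mex{0,0} = 1
G(28) = mex{1,1} = 0
G(29) = mex{0,0} = 1
G(30) = mex{1,1} = 0
G(31) = mex{0,0} = 1
G(32) = mex{1,1} = 0
G(33) = mex{0,0} = 1
G(34) = mex{1,1} = 0

0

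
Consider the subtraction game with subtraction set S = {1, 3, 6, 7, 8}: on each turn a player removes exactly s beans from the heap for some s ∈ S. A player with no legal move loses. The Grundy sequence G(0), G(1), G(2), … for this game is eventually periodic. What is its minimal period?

13

n :  0  1  2  3  4  5  6  7  8  9 10 11 12 13 14 15 16 17 18 19 20 21 22 23 24 25 26 27
G :  0  1  0  1  0  1  2  3  2  3  2  3  4  0  1  0  1  0  1  2  3  2  3  2  3  4  0  1
G(n+13) = G(n) holds for n = 0,…,7 (a full window of length max(S) = 8), so the sequence is purely periodic with period 13.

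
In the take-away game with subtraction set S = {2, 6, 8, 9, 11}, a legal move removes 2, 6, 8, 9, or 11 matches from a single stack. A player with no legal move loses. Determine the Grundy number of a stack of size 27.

G(0) = 0
G(1) = mex{} = 0
G(2) = mex{0} = 1
G(3) = mex{0} = 1
G(4) = mex{1} = 0
G(5) = mex{1} = 0
G(6) = mex{0,0} = 1
G(7) = mex{0,0} = 1
G(8) = mex{1,1,0} = 2
G(9) = mex{1,1,0,0} = 2
G(10) = mex{2,0,1,0} = 3
G(11) = mex{2,0,1,1,0} = 3
G(12) = mex{3,1,0,1,0} = 2
G(13) = mex{3,1,0,0,1} = 2
G(14) = mex{2,2,1,0,1} = 3
G(15) = mex{2,2,1,1,0} = 3
G(16) = mex{3,3,2,1,0} = 4
G(17) = mex{3,3,2,2,1} = 0
G(18) = mex{4,2,3,2,1} = 0
G(19) = mex{0,2,3,3,2} = 1
G(20) = mex{0,3,2,3,2} = 1
G(21) = mex{1,3,2,2,3} = 0
G(22) = mex{1,4,3,2,3} = 0
G(23) = mex{0,0,3,3,2} = 1
G(24) = mex{0,0,4,3,2} = 1
G(25) = mex{1,1,0,4,3} = 2
G(26) = mex{1,1,0,0,3} = 2
G(27) = mex{2,0,1,0,4} = 3

3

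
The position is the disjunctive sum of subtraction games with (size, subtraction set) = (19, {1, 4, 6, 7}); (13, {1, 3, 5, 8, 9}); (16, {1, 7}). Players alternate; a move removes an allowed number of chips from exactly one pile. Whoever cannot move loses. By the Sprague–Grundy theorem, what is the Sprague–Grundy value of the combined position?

2

Pile A, S = {1, 4, 6, 7}:
n :  0  1  2  3  4  5  6  7  8  9 10 11 12 13 14 15 16 17 18 19
G :  0  1  0  1  2  0  1  2  3  2  0  1  2  0  1  0  1  2  0  1
G_A(19) = 1.
Pile B, S = {1, 3, 5, 8, 9}:
G(0) = 0
G(1) = mex{0} = 1
G(2) = mex{1} = 0
G(3) = mex{0,0} = 1
G(4) = mex{1,1} = 0
G(5) = mex{0,0,0} = 1
G(6) = mex{1,1,1} = 0
G(7) = mex{0,0,0} = 1
G(8) = mex{1,1,1,0} = 2
G(9) = mex{2,0,0,1,0} = 3
G(10) = mex{3,1,1,0,1} = 2
G(11) = mex{2,2,0,1,0} = 3
G(12) = mex{3,3,1,0,1} = 2
G(13) = mex{2,2,2,1,0} = 3
G_B(13) = 3.
Pile C, S = {1, 7}:
n :  0  1  2  3  4  5  6  7  8  9 10 11 12 13 14 15 16
G :  0  1  0  1  0  1  0  1  0  1  0  1  0  1  0  1  0
G_C(16) = 0.
Combined Grundy value = 1 ⊕ 3 ⊕ 0 = 2.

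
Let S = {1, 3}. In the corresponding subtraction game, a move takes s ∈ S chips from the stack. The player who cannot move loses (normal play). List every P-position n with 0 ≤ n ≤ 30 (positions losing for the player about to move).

n :  0  1  2  3  4  5  6  7  8  9 10 11 12 13 14 15 16 17 18 19 20 21 22 23 24 25 26 27 28 29 30
G :  0  1  0  1  0  1  0  1  0  1  0  1  0  1  0  1  0  1  0  1  0  1  0  1  0  1  0  1  0  1  0
P-positions are exactly the n with G(n) = 0.

0, 2, 4, 6, 8, 10, 12, 14, 16, 18, 20, 22, 24, 26, 28, 30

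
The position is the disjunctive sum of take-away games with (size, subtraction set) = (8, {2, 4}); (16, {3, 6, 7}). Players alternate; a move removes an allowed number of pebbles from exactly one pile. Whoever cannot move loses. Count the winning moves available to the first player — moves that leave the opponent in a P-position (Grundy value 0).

Pile A, S = {2, 4}:
n : 0 1 2 3 4 5 6 7 8
G : 0 0 1 1 2 2 0 0 1
G_A(8) = 1.
Pile B, S = {3, 6, 7}:
G(0) = 0
G(1) = mex{} = 0
G(2) = mex{} = 0
G(3) = mex{0} = 1
G(4) = mex{0} = 1
G(5) = mex{0} = 1
G(6) = mex{1,0} = 2
G(7) = mex{1,0,0} = 2
G(8) = mex{1,0,0} = 2
G(9) = mex{2,1,0} = 3
G(10) = mex{2,1,1} = 0
G(11) = mex{2,1,1} = 0
G(12) = mex{3,2,1} = 0
G(13) = mex{0,2,2} = 1
G(14) = mex{0,2,2} = 1
G(15) = mex{0,3,2} = 1
G(16) = mex{1,0,3} = 2
G_B(16) = 2.
Combined Grundy value = 1 ⊕ 2 = 3.
A winning move leaves total XOR = 0, i.e. changes one component's Grundy value g to g ⊕ X where X is the current total.
Pile A: need g' = 1⊕3 = 2. Options: 8−2→G=0, 8−4→G=2. Hits: 1.
Pile B: need g' = 2⊕3 = 1. Options: 16−3→G=1, 16−6→G=0, 16−7→G=3. Hits: 1.

2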